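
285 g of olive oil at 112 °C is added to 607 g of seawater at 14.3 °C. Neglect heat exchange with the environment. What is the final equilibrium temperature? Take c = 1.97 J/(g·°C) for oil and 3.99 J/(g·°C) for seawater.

T_f ≈ 32.7 °C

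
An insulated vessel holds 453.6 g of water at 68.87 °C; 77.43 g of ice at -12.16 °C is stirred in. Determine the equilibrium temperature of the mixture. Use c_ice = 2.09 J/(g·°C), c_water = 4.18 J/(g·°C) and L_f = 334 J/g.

Energy conservation, ΣQ = 0:
warm ice to 0 °C: 77.43·2.09·(0 − (-12.16)) = 1967.8
  latent heat to melt: 77.43·334 = 25862
  warm the meltwater: 323.66 T
  water cools: 453.6·4.18·(T − 68.87) = 1896(T − 68.87)
2219.7 T = 130581 − 27829 = 102751
T ≈ 46.29 °C — above 0 °C, consistent with complete melting.

T_f ≈ 46.3 °C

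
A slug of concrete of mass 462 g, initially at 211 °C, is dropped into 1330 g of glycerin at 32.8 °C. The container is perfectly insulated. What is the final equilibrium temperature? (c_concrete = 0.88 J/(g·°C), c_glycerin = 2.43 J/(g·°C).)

T_f ≈ 52.7 °C

Let T be the final temperature. ΣQ_i = 0:
462×0.88×(T − 211) + 1330×2.43×(T − 32.8) = 0
406.56(T − 211) + 3231.9(T − 32.8) = 0
(406.56 + 3231.9) T = 406.56×211 + 3231.9×32.8
T = 191790/3638.5 ≈ 52.71 °C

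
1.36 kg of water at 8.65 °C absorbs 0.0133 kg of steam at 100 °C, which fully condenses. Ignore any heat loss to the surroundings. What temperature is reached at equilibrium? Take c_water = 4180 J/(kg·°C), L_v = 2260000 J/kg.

T_f ≈ 14.8 °C

Energy conservation, ΣQ = 0:
condense steam: −0.0133×2260000 = −30058; condensate cools 100→T: 0.0133×4180×(T − 100) = 55.59(T − 100); original water: 5684.8(T − 8.65)
5740.4 T = 30058 + 5559.4 + 49174 = 84791
T ≈ 14.77 °C, under the boiling point, so the assumption holds.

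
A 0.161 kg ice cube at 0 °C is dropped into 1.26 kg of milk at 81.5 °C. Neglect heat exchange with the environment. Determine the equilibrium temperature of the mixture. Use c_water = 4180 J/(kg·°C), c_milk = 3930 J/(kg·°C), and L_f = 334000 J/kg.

T_f ≈ 62.2 °C

Sum of m c ΔT and latent-heat terms is zero:
fusion: m_ice L_f = 0.161·334000 = 53774
  warm the meltwater: 672.98 T
  milk cools: 1.26·3930·(T − 81.5) = 4951.8(T − 81.5)
5624.8 T = 403572 − 53774 = 349798
T ≈ 62.19 °C (positive, so assuming full melt was valid).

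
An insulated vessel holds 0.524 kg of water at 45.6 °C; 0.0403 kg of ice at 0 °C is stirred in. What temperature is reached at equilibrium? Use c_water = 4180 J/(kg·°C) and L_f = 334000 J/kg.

T_f ≈ 36.6 °C

Setting the total heat transfer to zero:
melt ice: 0.0403×334000 = 13460
  meltwater 0→T: 0.0403×4180×T = 168.45 T
  water: 2190.3(T − 45.6)
2358.8 T = 99879 − 13460 = 86418
T ≈ 36.64 °C. Since T > 0 °C, the all-ice-melts assumption holds.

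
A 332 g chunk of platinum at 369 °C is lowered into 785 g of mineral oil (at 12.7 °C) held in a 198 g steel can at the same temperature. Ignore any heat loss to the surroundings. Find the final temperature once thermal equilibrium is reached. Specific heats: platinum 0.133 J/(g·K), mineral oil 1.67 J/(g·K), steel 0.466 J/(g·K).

Net heat exchanged in the isolated system is zero:
332·0.133·(T − 369) + 785·1.67·(T − 12.7) + 198·0.466·(T − 12.7) = 0
1447.4 T = 34114
T = 34114/1447.4 ≈ 23.57 °C

T_f ≈ 23.6 °C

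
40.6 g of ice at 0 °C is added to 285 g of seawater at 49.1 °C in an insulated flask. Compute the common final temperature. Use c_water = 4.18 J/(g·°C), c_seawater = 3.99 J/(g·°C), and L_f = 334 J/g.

Sum of m c ΔT and latent-heat terms is zero:
melt ice: 40.6×334 = 13560
  warm the meltwater: 169.71 T
  seawater: 1137.2(T − 49.1)
1306.9 T = 55834 − 13560 = 42274
T ≈ 32.35 °C — above 0 °C, consistent with complete melting.

T_f ≈ 32.3 °C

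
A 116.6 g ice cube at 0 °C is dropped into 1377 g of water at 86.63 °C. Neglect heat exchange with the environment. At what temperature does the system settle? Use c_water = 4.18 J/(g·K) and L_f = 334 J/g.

T_f ≈ 73.6 °C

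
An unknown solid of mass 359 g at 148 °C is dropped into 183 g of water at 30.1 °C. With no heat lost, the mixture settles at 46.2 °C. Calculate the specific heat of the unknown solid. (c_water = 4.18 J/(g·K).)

c ≈ 0.337 J/(g·K)

m_s c (T_s − T_f) = m_water c_water (T_f − T_0):
359·c·(148 − 46.2) = 183·4.18·(46.2 − 30.1)
36546 c = 12316  ⇒  c ≈ 0.337 J/(g·K)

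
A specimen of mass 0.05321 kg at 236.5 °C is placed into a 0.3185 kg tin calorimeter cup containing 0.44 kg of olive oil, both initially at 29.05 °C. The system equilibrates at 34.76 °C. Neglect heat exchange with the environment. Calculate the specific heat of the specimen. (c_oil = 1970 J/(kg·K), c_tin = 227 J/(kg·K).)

Heat gained plus heat lost sum to zero:
0.05321×c×(34.76 − 236.5) + 0.44×1970×(34.76 − 29.05) + 0.3185×227×(34.76 − 29.05) = 0
-10.73 c = -5362.3
c = -5362.3/-10.73 ≈ 499.5 J/(kg·K)

c ≈ 500 J/(kg·K)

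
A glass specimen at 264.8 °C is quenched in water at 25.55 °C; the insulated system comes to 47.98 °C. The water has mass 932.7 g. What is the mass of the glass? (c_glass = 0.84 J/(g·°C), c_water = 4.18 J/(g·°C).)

m ≈ 480 g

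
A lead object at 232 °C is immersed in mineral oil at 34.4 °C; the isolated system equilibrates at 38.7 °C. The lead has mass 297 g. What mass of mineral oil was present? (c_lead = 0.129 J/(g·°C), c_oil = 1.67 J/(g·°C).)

m ≈ 1030 g

Taking heat into each body as positive, Σ m c ΔT = 0:
297·0.129·(38.7 − 232) + m·1.67·(38.7 − 34.4) = 0
7.181 m = 7405.9
m = 7405.9/7.181 ≈ 1031 g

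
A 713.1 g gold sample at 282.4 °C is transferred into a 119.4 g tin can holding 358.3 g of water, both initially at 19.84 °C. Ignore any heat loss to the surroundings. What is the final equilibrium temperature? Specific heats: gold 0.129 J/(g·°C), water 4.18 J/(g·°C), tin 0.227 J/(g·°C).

Conservation of energy gives ΣQ = 0:
713.1×0.129×(T − 282.4) + 358.3×4.18×(T − 19.84) + 119.4×0.227×(T − 19.84) = 0
1616.8 T = 56230
T = 56230 / 1616.8 = 34.8 °C

T_f ≈ 34.8 °C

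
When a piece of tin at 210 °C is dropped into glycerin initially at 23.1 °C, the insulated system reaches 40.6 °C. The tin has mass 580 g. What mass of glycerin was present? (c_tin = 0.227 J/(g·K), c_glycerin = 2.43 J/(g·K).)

m ≈ 524 g

|Q_tin| = |Q_glycerin|:
580×0.227×(210 − 40.6) = m×2.43×(40.6 − 23.1)
42.53 m = 22303  ⇒  m ≈ 524.5 g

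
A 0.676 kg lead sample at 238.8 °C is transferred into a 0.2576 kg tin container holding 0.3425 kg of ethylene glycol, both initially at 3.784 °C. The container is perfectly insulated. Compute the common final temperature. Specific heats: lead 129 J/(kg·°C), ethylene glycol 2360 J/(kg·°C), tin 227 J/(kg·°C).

Conservation of energy gives ΣQ = 0:
0.676*129*(T − 238.8) + 0.3425*2360*(T − 3.784) + 0.2576*227*(T − 3.784) = 0
87.2(T − 238.8) + 808.3(T − 3.784) + 58.48(T − 3.784) = 0
(87.2 + 808.3 + 58.48) T = 87.2*238.8 + 808.3*3.784 + 58.48*3.784
T = 24104 / 953.98 = 25.3 °C

T_f ≈ 25.3 °C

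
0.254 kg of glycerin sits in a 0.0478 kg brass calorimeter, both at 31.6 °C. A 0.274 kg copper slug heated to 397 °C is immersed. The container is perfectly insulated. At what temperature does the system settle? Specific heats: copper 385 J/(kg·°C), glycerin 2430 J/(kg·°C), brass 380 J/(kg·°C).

T_f ≈ 83.6 °C

Heat gained plus heat lost sum to zero:
0.274×385×(T − 397) + 0.254×2430×(T − 31.6) + 0.0478×380×(T − 31.6) = 0
105.49(T − 397) + 617.22(T − 31.6) + 18.16(T − 31.6) = 0
740.87 T = 61958
T ≈ 83.63 °C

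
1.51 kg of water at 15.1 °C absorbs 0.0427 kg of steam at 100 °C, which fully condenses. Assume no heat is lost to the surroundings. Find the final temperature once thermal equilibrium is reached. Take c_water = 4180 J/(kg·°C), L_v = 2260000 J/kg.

T_f ≈ 32.3 °C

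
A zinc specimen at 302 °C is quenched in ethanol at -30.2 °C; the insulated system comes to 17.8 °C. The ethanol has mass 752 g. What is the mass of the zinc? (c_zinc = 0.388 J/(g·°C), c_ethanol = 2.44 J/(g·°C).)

Net heat exchanged in the isolated system is zero:
m×0.388×(17.8 − 302) + 752×2.44×(17.8 − (-30.2)) = 0
-110.27 m = -88074
m = -88074/-110.27 ≈ 798.7 g

m ≈ 799 g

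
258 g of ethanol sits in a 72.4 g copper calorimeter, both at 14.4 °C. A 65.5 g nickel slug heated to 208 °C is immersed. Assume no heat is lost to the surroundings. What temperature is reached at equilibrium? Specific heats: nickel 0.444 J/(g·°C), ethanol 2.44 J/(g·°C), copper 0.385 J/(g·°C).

T_f ≈ 22.6 °C

Taking heat into each body as positive, Σ m c ΔT = 0:
65.5·0.444·(T − 208) + 258·2.44·(T − 14.4) + 72.4·0.385·(T − 14.4) = 0
29.08(T − 208) + 629.52(T − 14.4) + 27.87(T − 14.4) = 0
(29.08 + 629.52 + 27.87) T = 29.08·208 + 629.52·14.4 + 27.87·14.4
T = 15516/686.48 ≈ 22.60 °C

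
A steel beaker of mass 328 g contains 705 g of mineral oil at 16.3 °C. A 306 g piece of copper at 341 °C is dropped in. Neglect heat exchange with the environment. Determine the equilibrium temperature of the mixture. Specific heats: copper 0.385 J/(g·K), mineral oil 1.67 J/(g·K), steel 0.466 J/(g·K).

T_f = Σ m_i c_i T_i / Σ m_i c_i:
T_f = (117.81×341 + 1177.3×16.3 + 152.85×16.3) / (117.81 + 1177.3 + 152.85)
    = 61855 / 1448 ≈ 42.72 °C

T_f ≈ 42.7 °C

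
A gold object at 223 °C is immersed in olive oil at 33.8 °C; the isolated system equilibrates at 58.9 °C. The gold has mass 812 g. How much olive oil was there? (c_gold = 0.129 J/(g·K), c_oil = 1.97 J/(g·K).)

|Q_gold| = |Q_oil|:
812×0.129×(223 − 58.9) = m×1.97×(58.9 − 33.8)
49.45 m = 17189  ⇒  m ≈ 347.6 g

m ≈ 348 g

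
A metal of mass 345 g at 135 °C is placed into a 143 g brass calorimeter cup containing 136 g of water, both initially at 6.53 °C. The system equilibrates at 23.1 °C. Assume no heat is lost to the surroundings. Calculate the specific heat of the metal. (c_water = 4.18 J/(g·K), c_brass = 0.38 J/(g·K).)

c ≈ 0.267 J/(g·K)

Taking heat into each body as positive, Σ m c ΔT = 0:
345·c·(23.1 − 135) + 136·4.18·(23.1 − 6.53) + 143·0.38·(23.1 − 6.53) = 0
-38606 c = -10320
c = -10320/-38606 ≈ 0.2673 J/(g·K)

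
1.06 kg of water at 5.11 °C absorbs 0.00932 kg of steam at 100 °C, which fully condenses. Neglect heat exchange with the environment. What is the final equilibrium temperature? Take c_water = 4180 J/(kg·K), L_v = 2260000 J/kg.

Let T be the final temperature. ΣQ_i = 0:
condense steam: −0.00932×2260000 = −21063; condensate cools 100→T: 0.00932×4180×(T − 100) = 38.96(T − 100); original water: 4430.8(T − 5.11)
4469.8 T = 21063 + 3895.8 + 22641 = 47600
T ≈ 10.65 °C (< 100 °C, so full condensation is consistent).

T_f ≈ 10.6 °C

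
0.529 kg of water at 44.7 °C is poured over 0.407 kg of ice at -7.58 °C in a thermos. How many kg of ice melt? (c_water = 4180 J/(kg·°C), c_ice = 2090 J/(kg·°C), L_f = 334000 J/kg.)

m_melted ≈ 0.277 kg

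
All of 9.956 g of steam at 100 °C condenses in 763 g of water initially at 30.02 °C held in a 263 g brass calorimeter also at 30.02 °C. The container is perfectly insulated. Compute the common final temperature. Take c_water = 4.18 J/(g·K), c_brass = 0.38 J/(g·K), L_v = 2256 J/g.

T_f ≈ 37.6 °C

Heat gained plus heat lost sum to zero:
condense steam: −9.956·2256 = −22461
  condensed water 100 °C→T: 41.62(T − 100)
  water warms: 763·4.18·(T − 30.02) = 3189.3(T − 30.02)
  cup: 99.94(T − 30.02)
3330.9 T = 22461 + 4161.6 + 98744 = 125367
T ≈ 37.64 °C (< 100 °C, so full condensation is consistent).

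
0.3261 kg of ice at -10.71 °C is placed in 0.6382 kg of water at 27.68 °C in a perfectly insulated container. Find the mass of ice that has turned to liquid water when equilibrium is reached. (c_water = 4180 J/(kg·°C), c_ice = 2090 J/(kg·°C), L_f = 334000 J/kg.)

m_melted ≈ 0.199 kg

Water can give up m c ΔT = 0.6382×4180×27.68 = 73841 J before reaching 0 °C.
Warming the ice to 0 °C takes 0.3261×2090×10.71 = 7299.4 J, leaving 66542 J for melting.
Fully melting the ice requires m_ice L_f = 0.3261×334000 = 108917 J.
That's not enough to melt it all — equilibrium is at 0 °C with ice remaining.
m_melted×334000 = 66542  ⇒  m_melted ≈ 0.1992 kg.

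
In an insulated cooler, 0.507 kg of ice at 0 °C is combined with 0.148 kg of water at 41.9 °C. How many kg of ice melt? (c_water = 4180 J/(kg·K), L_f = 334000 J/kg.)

m_melted ≈ 0.0776 kg

Heat available from the water dropping to 0 °C: 0.148×4180×41.9 = 25921 J.
To melt every bit of ice: 0.507×334000 = 169338 J.
That's not enough to melt it all — equilibrium is at 0 °C with ice remaining.
m_melt = 25921 / L_f = 0.07761 kg.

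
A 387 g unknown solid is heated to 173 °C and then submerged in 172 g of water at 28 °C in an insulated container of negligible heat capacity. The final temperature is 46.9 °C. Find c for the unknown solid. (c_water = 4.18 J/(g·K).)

Heat lost by the unknown solid = heat gained by the water:
387×c×(173 − 46.9) = 172×4.18×(46.9 − 28)
48801 c = 13588  ⇒  c ≈ 0.2784 J/(g·K)

c ≈ 0.278 J/(g·K)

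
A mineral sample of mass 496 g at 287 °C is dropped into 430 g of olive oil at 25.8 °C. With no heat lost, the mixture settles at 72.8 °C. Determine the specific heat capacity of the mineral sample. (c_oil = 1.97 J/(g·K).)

c ≈ 0.375 J/(g·K)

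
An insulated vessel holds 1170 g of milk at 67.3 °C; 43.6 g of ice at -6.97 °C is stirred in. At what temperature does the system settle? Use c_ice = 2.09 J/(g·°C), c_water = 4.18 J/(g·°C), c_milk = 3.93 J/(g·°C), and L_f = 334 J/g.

T_f ≈ 61.6 °C

Sum of m c ΔT and latent-heat terms is zero:
ice -6.97→0 °C: 43.6×2.09×6.97 = 635.13; fusion: m_ice L_f = 43.6×334 = 14562; meltwater 0→T: 43.6×4.18×T = 182.25 T; milk: 4598.1(T − 67.3)
4780.3 T = 309452 − 15198 = 294255
T ≈ 61.56 °C — above 0 °C, consistent with complete melting.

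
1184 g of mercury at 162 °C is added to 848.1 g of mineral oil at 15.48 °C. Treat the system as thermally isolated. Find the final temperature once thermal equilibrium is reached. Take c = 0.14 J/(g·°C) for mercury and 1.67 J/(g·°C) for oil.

T_f ≈ 30.8 °C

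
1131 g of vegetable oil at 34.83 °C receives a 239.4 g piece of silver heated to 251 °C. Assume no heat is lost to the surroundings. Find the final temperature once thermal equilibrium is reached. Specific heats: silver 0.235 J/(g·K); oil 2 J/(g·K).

Heat lost by the silver equals heat gained by the oil:
239.4·0.235·(251 − T) = 1131·2·(T − 34.83)
56.26(251 − T) = 2262(T − 34.83)
2318.3 T = 92906  ⇒  T ≈ 40.08 °C

T_f ≈ 40.1 °C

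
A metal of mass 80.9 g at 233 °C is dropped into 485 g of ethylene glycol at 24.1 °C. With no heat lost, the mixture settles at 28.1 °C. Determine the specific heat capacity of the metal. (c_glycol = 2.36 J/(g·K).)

Setting the total heat transfer to zero:
80.9×c×(28.1 − 233) + 485×2.36×(28.1 − 24.1) = 0
-16576 c = -4578.4
c = -4578.4/-16576 ≈ 0.2762 J/(g·K)

c ≈ 0.276 J/(g·K)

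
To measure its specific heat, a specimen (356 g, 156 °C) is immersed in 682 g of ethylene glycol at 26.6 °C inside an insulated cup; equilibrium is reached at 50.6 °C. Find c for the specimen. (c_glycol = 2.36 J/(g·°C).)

c ≈ 1.03 J/(g·°C)

m_s c (T_s − T_f) = m_glycol c_glycol (T_f − T_0):
356×c×(156 − 50.6) = 682×2.36×(50.6 − 26.6)
37522 c = 38628  ⇒  c ≈ 1.029 J/(g·°C)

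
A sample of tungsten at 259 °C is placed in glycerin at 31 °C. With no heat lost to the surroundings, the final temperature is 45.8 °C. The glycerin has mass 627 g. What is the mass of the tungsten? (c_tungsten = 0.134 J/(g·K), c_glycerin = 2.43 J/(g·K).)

m ≈ 789 g

|Q_tungsten| = |Q_glycerin|:
m×0.134×(259 − 45.8) = 627×2.43×(45.8 − 31)
28.57 m = 22549  ⇒  m ≈ 789.3 g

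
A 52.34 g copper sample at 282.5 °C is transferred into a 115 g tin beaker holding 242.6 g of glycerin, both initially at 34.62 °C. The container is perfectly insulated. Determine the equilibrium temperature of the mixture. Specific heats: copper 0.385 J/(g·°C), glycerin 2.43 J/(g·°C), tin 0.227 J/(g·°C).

Let T be the final temperature. ΣQ_i = 0:
52.34·0.385·(T − 282.5) + 242.6·2.43·(T − 34.62) + 115·0.227·(T − 34.62) = 0
20.15(T − 282.5) + 589.52(T − 34.62) + 26.11(T − 34.62) = 0
635.77 T = 27005
T = 27005/635.77 ≈ 42.48 °C

T_f ≈ 42.5 °C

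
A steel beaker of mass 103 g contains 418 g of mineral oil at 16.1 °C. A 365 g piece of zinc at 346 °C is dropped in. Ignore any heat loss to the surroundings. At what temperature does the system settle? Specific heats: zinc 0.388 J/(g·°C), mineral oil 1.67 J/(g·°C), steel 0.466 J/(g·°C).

T_f ≈ 68.7 °C

Setting the total heat transfer to zero:
365×0.388×(T − 346) + 418×1.67×(T − 16.1) + 103×0.466×(T − 16.1) = 0
(141.62 + 698.06 + 48) T = 141.62×346 + 698.06×16.1 + 48×16.1
T ≈ 68.73 °C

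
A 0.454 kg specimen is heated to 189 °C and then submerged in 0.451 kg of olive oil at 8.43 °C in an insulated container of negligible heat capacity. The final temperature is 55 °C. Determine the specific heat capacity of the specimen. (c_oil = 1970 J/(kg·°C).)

c ≈ 680 J/(kg·°C)

m_s c (T_s − T_f) = m_oil c_oil (T_f − T_0):
0.454×c×(189 − 55) = 0.451×1970×(55 − 8.43)
60.84 c = 41376  ⇒  c ≈ 680.1 J/(kg·°C)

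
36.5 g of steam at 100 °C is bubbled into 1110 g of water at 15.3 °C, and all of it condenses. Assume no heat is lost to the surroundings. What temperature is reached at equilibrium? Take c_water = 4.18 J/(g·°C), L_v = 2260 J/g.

Energy balance with sensible and latent terms:
latent heat released on condensation: 36.5·2260 = 82490
  condensate cools 100→T: 36.5·4.18·(T − 100) = 152.57(T − 100)
  original water: 4639.8(T − 15.3)
4792.4 T = 82490 + 15257 + 70989 = 168736
T ≈ 35.21 °C, under the boiling point, so the assumption holds.

T_f ≈ 35.2 °C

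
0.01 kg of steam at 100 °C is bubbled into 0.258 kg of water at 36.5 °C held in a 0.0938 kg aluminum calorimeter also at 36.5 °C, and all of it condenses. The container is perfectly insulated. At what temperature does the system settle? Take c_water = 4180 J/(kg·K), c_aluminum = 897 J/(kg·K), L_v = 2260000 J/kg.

T_f ≈ 57.5 °C

Conservation of energy gives ΣQ = 0:
condense steam: −0.01×2260000 = −22600
  condensate cools 100→T: 0.01×4180×(T − 100) = 41.8(T − 100)
  water warms: 0.258×4180×(T − 36.5) = 1078.4(T − 36.5)
  aluminum cup: 0.0938×897×(T − 36.5) = 84.14(T − 36.5)
1204.4 T = 22600 + 4180 + 42434 = 69214
T ≈ 57.47 °C (< 100 °C, so full condensation is consistent).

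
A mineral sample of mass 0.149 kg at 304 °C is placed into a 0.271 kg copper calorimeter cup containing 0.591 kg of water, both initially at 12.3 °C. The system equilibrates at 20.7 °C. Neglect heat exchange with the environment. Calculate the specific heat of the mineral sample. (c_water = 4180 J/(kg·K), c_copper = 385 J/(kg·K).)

c ≈ 512 J/(kg·K)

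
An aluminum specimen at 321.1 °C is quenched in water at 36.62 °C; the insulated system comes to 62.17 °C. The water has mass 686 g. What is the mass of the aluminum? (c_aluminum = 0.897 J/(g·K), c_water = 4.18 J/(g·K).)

Net heat exchanged in the isolated system is zero:
m×0.897×(62.17 − 321.1) + 686×4.18×(62.17 − 36.62) = 0
-232.26 m = -73264
m = -73264/-232.26 ≈ 315.4 g

m ≈ 315 g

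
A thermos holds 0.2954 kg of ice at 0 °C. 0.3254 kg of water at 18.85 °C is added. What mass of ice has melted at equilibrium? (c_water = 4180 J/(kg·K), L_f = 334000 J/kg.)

m_melted ≈ 0.0768 kg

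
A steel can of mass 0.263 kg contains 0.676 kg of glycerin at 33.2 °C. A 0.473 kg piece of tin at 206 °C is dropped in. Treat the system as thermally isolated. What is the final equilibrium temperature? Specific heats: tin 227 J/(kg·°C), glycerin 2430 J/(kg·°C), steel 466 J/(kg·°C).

T_f ≈ 43.1 °C

Setting the total heat transfer to zero:
0.473·227·(T − 206) + 0.676·2430·(T − 33.2) + 0.263·466·(T − 33.2) = 0
107.37(T − 206) + 1642.7(T − 33.2) + 122.56(T − 33.2) = 0
(107.37 + 1642.7 + 122.56) T = 107.37·206 + 1642.7·33.2 + 122.56·33.2
T ≈ 43.11 °C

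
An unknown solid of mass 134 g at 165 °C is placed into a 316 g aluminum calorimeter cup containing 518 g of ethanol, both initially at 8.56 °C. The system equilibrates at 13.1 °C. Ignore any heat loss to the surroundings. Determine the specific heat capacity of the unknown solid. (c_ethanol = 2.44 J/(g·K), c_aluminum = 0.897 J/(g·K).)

Taking heat into each body as positive, Σ m c ΔT = 0:
134×c×(13.1 − 165) + 518×2.44×(13.1 − 8.56) + 316×0.897×(13.1 − 8.56) = 0
-20355 c = -7025.1
c = -7025.1/-20355 ≈ 0.3451 J/(g·K)

c ≈ 0.345 J/(g·K)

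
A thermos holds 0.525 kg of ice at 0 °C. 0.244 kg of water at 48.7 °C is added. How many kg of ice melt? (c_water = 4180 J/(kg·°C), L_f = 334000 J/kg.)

Cooling the water to 0 °C releases 0.244×4180×48.7 = 49670 J.
Fully melting the ice requires m_ice L_f = 0.525×334000 = 175350 J.
49670 J < 175350 J, so only part of the ice melts and the system sits at 0 °C.
Mass melted = 49670/334000 ≈ 0.1487 kg.

m_melted ≈ 0.149 kg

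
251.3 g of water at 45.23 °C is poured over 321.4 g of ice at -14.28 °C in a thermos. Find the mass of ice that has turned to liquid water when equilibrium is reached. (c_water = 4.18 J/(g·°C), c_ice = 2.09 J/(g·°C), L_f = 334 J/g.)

Water can give up m c ΔT = 251.3·4.18·45.23 = 47511 J before reaching 0 °C.
Warming the ice to 0 °C takes 321.4·2.09·14.28 = 9592.2 J, leaving 37919 J for melting.
Melting all 321.4 g of ice would need 321.4·334 = 107348 J.
Since 37919 < 107348 J, not all the ice melts; equilibrium is at 0 °C.
m_melt = 37919 / L_f = 113.5 g.

m_melted ≈ 114 g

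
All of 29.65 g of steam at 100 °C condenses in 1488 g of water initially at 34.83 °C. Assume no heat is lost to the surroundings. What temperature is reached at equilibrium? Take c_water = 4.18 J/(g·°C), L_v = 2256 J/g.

T_f ≈ 46.6 °C

Setting the total heat transfer to zero:
latent heat released on condensation: 29.65×2256 = 66890
  condensate cools 100→T: 29.65×4.18×(T − 100) = 123.94(T − 100)
  original water: 6219.8(T − 34.83)
6343.8 T = 66890 + 12394 + 216637 = 295921
T ≈ 46.65 °C, under the boiling point, so the assumption holds.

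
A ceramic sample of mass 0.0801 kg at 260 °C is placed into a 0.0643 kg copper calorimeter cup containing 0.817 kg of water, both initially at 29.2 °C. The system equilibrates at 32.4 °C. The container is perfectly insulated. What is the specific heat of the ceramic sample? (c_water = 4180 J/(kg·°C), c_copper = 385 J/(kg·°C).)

Taking heat into each body as positive, Σ m c ΔT = 0:
0.0801×c×(32.4 − 260) + 0.817×4180×(32.4 − 29.2) + 0.0643×385×(32.4 − 29.2) = 0
-18.23 c = -11007
c = -11007/-18.23 ≈ 603.8 J/(kg·°C)

c ≈ 604 J/(kg·°C)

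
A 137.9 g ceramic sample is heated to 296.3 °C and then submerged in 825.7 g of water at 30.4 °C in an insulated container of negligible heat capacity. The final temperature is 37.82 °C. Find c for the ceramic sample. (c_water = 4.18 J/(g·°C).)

c ≈ 0.718 J/(g·°C)

Heat gained plus heat lost sum to zero:
137.9×c×(37.82 − 296.3) + 825.7×4.18×(37.82 − 30.4) = 0
-35644 c = -25610
c = -25610/-35644 ≈ 0.7185 J/(g·°C)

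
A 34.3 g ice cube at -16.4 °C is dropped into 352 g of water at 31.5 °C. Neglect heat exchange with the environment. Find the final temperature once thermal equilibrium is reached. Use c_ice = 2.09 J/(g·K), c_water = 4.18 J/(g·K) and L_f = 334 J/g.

Conservation of energy gives ΣQ = 0:
ice -16.4→0 °C: 34.3·2.09·16.4 = 1175.7; latent heat to melt: 34.3·334 = 11456; meltwater 0→T: 34.3·4.18·T = 143.37 T; water: 1471.4(T − 31.5)
1614.7 T = 46348 − 12632 = 33716
T ≈ 20.88 °C — above 0 °C, consistent with complete melting.

T_f ≈ 20.9 °C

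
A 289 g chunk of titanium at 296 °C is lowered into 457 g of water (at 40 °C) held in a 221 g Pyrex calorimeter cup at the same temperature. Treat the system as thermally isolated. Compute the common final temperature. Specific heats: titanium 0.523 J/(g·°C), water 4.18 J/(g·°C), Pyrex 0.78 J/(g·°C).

Setting the total heat transfer to zero:
289×0.523×(T − 296) + 457×4.18×(T − 40) + 221×0.78×(T − 40) = 0
151.15(T − 296) + 1910.3(T − 40) + 172.38(T − 40) = 0
2233.8 T = 128045
T = 128045 / 2233.8 = 57.3 °C

T_f ≈ 57.3 °C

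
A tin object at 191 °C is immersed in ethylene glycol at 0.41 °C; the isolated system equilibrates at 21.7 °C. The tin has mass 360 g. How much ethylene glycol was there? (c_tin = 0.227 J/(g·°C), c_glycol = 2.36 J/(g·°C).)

m ≈ 275 g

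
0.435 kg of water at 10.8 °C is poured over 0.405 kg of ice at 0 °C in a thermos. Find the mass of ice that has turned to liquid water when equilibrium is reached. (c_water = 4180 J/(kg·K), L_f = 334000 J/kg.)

m_melted ≈ 0.0588 kg

Heat available from the water dropping to 0 °C: 0.435·4180·10.8 = 19638 J.
To melt every bit of ice: 0.405·334000 = 135270 J.
19638 J < 135270 J, so only part of the ice melts and the system sits at 0 °C.
m_melted·334000 = 19638  ⇒  m_melted ≈ 0.0588 kg.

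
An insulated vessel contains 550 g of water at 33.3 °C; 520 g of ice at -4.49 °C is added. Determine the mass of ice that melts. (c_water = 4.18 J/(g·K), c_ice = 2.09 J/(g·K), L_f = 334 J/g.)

Water can give up m c ΔT = 550×4.18×33.3 = 76557 J before reaching 0 °C.
Of that, 520×2.09×4.49 = 4879.7 J goes to bring the ice to 0 °C, leaving 71677 J.
To melt every bit of ice: 520×334 = 173680 J.
That's not enough to melt it all — equilibrium is at 0 °C with ice remaining.
m_melt = 71677 / L_f = 214.6 g.

m_melted ≈ 215 g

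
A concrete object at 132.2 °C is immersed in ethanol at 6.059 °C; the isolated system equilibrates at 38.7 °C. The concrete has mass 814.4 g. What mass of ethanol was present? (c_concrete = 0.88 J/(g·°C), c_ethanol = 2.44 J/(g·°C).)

m ≈ 841 g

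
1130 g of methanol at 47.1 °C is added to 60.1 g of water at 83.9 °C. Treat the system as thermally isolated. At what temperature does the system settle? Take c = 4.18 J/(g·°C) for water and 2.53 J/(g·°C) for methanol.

T_f ≈ 50.1 °C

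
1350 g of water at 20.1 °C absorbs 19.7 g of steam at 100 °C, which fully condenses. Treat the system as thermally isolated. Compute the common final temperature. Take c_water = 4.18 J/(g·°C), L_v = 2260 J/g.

Sum of m c ΔT and latent-heat terms is zero:
steam→water at 100 °C releases m L_v = 19.7×2260 = 44522; condensate cools 100→T: 19.7×4.18×(T − 100) = 82.35(T − 100); original water: 5643(T − 20.1)
5725.3 T = 44522 + 8234.6 + 113424 = 166181
T ≈ 29.03 °C, under the boiling point, so the assumption holds.

T_f ≈ 29.0 °C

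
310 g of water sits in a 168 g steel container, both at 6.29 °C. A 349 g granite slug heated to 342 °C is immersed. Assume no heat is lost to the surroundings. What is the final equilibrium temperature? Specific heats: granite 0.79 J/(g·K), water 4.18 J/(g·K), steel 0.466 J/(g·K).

T_f ≈ 62.4 °C

Setting the total heat transfer to zero:
349*0.79*(T − 342) + 310*4.18*(T − 6.29) + 168*0.466*(T − 6.29) = 0
(275.71 + 1295.8 + 78.29) T = 275.71*342 + 1295.8*6.29 + 78.29*6.29
T ≈ 62.39 °C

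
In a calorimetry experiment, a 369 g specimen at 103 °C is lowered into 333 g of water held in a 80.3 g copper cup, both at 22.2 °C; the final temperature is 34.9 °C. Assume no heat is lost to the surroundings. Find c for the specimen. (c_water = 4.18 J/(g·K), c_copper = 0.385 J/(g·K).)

Net heat exchanged in the isolated system is zero:
369×c×(34.9 − 103) + 333×4.18×(34.9 − 22.2) + 80.3×0.385×(34.9 − 22.2) = 0
-25129 c = -18070
c = -18070/-25129 ≈ 0.7191 J/(g·K)

c ≈ 0.719 J/(g·K)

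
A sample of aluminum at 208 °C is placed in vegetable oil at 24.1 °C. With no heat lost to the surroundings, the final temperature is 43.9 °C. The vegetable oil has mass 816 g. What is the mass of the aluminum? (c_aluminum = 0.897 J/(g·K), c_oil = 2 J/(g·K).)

m ≈ 220 g

Heat lost by the aluminum = heat gained by the oil:
m·0.897·(208 − 43.9) = 816·2·(43.9 − 24.1)
147.2 m = 32314  ⇒  m ≈ 219.5 g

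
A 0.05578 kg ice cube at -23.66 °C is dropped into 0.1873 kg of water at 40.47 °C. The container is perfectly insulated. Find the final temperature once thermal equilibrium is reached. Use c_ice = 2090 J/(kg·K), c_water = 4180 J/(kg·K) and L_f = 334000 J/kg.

T_f ≈ 10.1 °C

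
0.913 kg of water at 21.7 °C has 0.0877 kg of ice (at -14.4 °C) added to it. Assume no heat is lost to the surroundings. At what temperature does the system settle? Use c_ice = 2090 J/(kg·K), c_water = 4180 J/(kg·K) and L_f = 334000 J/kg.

Sum of m c ΔT and latent-heat terms is zero:
warm ice to 0 °C: 0.0877·2090·(0 − (-14.4)) = 2639.4
  latent heat to melt: 0.0877·334000 = 29292
  warm the meltwater: 366.59 T
  water: 3816.3(T − 21.7)
4182.9 T = 82815 − 31931 = 50883
T ≈ 12.16 °C. Since T > 0 °C, the all-ice-melts assumption holds.

T_f ≈ 12.2 °C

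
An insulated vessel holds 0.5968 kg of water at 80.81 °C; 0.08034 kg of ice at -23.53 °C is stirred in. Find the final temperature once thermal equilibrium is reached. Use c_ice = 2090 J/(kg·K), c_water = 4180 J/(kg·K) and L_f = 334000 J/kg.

Let T be the final temperature. ΣQ_i = 0:
warm ice to 0 °C: 0.08034×2090×(0 − (-23.53)) = 3950.9; melt ice: 0.08034×334000 = 26834; warm the meltwater: 335.82 T; water: 2494.6(T − 80.81)
2830.4 T = 201591 − 30784 = 170806
T ≈ 60.35 °C (positive, so assuming full melt was valid).

T_f ≈ 60.3 °C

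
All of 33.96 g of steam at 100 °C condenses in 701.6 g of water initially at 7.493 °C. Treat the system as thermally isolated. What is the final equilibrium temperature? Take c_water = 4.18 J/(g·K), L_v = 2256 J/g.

Energy conservation, ΣQ = 0:
condense steam: −33.96×2256 = −76614
  condensate cools 100→T: 33.96×4.18×(T − 100) = 141.95(T − 100)
  original water: 2932.7(T − 7.493)
3074.6 T = 76614 + 14195 + 21975 = 112784
T ≈ 36.68 °C — below 100 °C, confirming all the steam condensed.

T_f ≈ 36.7 °C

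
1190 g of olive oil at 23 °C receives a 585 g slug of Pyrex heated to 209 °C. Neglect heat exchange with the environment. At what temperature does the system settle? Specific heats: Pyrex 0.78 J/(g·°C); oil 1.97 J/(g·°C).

Set heat shed by the hot body equal to heat absorbed by the cold body:
585×0.78×(209 − T) = 1190×1.97×(T − 23)
456.3(209 − T) = 2344.3(T − 23)
2800.6 T = 149286  ⇒  T ≈ 53.30 °C

T_f ≈ 53.3 °C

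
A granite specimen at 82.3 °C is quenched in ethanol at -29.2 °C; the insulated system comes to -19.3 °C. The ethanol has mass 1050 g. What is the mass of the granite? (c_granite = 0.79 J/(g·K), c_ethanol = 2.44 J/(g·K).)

Heat gained plus heat lost sum to zero:
m×0.79×(-19.3 − 82.3) + 1050×2.44×(-19.3 − (-29.2)) = 0
-80.26 m = -25364
m = -25364/-80.26 ≈ 316 g

m ≈ 316 g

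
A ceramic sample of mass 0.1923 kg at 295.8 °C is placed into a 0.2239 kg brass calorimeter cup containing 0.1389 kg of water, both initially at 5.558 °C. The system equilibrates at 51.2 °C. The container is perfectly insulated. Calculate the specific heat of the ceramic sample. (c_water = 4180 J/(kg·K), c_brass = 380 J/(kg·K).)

c ≈ 646 J/(kg·K)

Conservation of energy gives ΣQ = 0:
0.1923×c×(51.2 − 295.8) + 0.1389×4180×(51.2 − 5.558) + 0.2239×380×(51.2 − 5.558) = 0
-47.04 c = -30383
c = -30383/-47.04 ≈ 645.9 J/(kg·K)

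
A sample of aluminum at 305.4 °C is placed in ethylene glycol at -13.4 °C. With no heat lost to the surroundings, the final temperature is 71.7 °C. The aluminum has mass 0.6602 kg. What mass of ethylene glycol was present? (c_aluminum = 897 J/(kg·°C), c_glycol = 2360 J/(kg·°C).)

m ≈ 0.689 kg

Heat lost by the aluminum = heat gained by the glycol:
0.6602×897×(305.4 − 71.7) = m×2360×(71.7 − (-13.4))
200836 m = 138397  ⇒  m ≈ 0.6891 kg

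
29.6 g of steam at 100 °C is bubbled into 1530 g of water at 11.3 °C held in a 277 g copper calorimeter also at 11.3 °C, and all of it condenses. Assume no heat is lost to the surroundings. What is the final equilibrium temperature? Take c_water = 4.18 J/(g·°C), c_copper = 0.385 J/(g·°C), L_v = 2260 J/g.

T_f ≈ 23.1 °C

Setting the total heat transfer to zero:
latent heat released on condensation: 29.6·2260 = 66896; condensate cools 100→T: 29.6·4.18·(T − 100) = 123.73(T − 100); original water: 6395.4(T − 11.3); cup: 106.64(T − 11.3)
6625.8 T = 66896 + 12373 + 73473 = 152742
T ≈ 23.05 °C — below 100 °C, confirming all the steam condensed.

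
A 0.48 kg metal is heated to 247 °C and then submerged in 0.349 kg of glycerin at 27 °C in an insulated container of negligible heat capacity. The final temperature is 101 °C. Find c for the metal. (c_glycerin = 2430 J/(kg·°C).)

c ≈ 896 J/(kg·°C)

Energy conservation, ΣQ = 0:
0.48·c·(101 − 247) + 0.349·2430·(101 − 27) = 0
-70.08 c = -62757
c = -62757/-70.08 ≈ 895.5 J/(kg·°C)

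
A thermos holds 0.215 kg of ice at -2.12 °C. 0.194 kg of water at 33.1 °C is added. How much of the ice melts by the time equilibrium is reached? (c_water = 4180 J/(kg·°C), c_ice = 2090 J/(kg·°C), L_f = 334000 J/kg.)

m_melted ≈ 0.0775 kg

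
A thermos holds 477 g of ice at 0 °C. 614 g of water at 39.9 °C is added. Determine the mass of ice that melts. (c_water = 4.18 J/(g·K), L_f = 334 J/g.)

Heat available from the water dropping to 0 °C: 614×4.18×39.9 = 102404 J.
Melting all 477 g of ice would need 477×334 = 159318 J.
Since 102404 < 159318 J, not all the ice melts; equilibrium is at 0 °C.
m_melt = 102404 / L_f = 306.6 g.

m_melted ≈ 307 g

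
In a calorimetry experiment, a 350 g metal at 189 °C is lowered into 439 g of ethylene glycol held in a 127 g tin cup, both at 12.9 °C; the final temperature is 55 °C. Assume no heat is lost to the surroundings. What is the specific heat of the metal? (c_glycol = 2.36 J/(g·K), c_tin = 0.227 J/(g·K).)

c ≈ 0.956 J/(g·K)

Energy conservation, ΣQ = 0:
350·c·(55 − 189) + 439·2.36·(55 − 12.9) + 127·0.227·(55 − 12.9) = 0
-46900 c = -44831
c = -44831/-46900 ≈ 0.9559 J/(g·K)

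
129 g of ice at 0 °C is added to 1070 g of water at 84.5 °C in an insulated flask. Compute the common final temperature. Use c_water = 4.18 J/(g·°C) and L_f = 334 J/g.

T_f ≈ 66.8 °C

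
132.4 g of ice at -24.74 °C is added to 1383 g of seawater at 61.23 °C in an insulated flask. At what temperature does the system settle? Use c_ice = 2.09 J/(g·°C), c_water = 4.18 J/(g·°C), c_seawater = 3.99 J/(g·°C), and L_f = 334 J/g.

Setting the total heat transfer to zero:
ice -24.74→0 °C: 132.4·2.09·24.74 = 6846; melt ice: 132.4·334 = 44222; warm the meltwater: 553.43 T; seawater: 5518.2(T − 61.23)
6071.6 T = 337878 − 51068 = 286810
T ≈ 47.24 °C (positive, so assuming full melt was valid).

T_f ≈ 47.2 °C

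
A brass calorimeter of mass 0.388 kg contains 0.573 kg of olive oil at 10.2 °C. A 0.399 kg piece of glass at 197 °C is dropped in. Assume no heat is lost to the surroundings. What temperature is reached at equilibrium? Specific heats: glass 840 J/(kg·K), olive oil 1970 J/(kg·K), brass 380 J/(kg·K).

T_f ≈ 49.1 °C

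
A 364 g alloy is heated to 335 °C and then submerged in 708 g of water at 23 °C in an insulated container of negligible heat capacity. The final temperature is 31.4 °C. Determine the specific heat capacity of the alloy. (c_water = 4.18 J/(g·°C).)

m_s c (T_s − T_f) = m_water c_water (T_f − T_0):
364×c×(335 − 31.4) = 708×4.18×(31.4 − 23)
110510 c = 24859  ⇒  c ≈ 0.2249 J/(g·°C)

c ≈ 0.225 J/(g·°C)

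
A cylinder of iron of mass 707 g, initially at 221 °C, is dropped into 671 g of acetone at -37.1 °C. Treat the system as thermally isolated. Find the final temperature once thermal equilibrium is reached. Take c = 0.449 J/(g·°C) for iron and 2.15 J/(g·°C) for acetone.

T_f ≈ 9.4 °C

Set heat shed by the hot body equal to heat absorbed by the cold body:
707×0.449×(221 − T) = 671×2.15×(T − (-37.1))
317.44(221 − T) = 1442.6(T − (-37.1))
1760.1 T = 16633  ⇒  T ≈ 9.45 °C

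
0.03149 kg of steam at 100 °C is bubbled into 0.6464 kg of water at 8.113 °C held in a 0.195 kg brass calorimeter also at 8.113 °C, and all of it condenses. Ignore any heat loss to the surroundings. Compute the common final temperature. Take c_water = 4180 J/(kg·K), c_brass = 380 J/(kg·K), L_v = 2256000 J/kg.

Net heat exchanged in the isolated system is zero:
condense steam: −0.03149×2256000 = −71041; condensate cools 100→T: 0.03149×4180×(T − 100) = 131.63(T − 100); original water: 2702(T − 8.113); cup: 74.1(T − 8.113)
2907.7 T = 71041 + 13163 + 22522 = 106726
T ≈ 36.70 °C — below 100 °C, confirming all the steam condensed.

T_f ≈ 36.7 °C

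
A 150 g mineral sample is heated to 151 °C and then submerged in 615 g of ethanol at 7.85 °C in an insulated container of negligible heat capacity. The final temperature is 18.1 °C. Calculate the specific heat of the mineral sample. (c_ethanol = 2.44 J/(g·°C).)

c ≈ 0.772 J/(g·°C)

Heat lost by the mineral sample = heat gained by the ethanol:
150·c·(151 − 18.1) = 615·2.44·(18.1 − 7.85)
19935 c = 15381  ⇒  c ≈ 0.7716 J/(g·°C)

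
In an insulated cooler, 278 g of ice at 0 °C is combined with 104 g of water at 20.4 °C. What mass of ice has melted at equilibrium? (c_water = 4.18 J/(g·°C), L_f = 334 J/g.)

Water can give up m c ΔT = 104·4.18·20.4 = 8868.3 J before reaching 0 °C.
To melt every bit of ice: 278·334 = 92852 J.
That's not enough to melt it all — equilibrium is at 0 °C with ice remaining.
m_melt = 8868.3 / L_f = 26.55 g.

m_melted ≈ 26.6 g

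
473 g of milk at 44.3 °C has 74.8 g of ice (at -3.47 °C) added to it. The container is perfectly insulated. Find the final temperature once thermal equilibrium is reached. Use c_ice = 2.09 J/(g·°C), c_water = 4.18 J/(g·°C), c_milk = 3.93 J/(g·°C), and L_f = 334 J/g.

T_f ≈ 26.2 °C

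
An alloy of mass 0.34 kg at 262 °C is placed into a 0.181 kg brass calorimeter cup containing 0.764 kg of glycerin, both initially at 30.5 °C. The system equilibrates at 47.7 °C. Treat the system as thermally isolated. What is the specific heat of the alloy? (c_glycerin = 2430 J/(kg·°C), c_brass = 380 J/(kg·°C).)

Heat gained plus heat lost sum to zero:
0.34·c·(47.7 − 262) + 0.764·2430·(47.7 − 30.5) + 0.181·380·(47.7 − 30.5) = 0
-72.86 c = -33115
c = -33115/-72.86 ≈ 454.5 J/(kg·°C)

c ≈ 454 J/(kg·°C)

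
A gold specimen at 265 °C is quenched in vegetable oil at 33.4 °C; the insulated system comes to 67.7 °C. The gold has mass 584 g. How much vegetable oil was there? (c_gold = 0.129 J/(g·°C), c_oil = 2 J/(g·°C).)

Heat lost by the gold = heat gained by the oil:
584×0.129×(265 − 67.7) = m×2×(67.7 − 33.4)
68.6 m = 14864  ⇒  m ≈ 216.7 g

m ≈ 217 g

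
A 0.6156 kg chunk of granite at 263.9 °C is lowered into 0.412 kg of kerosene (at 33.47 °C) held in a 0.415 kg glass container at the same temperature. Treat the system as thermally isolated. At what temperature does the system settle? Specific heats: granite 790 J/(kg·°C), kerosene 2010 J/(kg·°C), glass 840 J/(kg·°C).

T_f ≈ 100.9 °C

Net heat exchanged in the isolated system is zero:
0.6156×790×(T − 263.9) + 0.412×2010×(T − 33.47) + 0.415×840×(T − 33.47) = 0
486.32(T − 263.9) + 828.12(T − 33.47) + 348.6(T − 33.47) = 0
(486.32 + 828.12 + 348.6) T = 486.32×263.9 + 828.12×33.47 + 348.6×33.47
T = 167726/1663 ≈ 100.85 °C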